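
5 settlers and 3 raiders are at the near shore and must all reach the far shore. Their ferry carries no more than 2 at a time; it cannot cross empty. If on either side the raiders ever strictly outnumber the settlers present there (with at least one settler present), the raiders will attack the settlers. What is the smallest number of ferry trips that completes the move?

13

Counting alone: each trip to the far shore takes at most 2 across and each return brings at least 1 back, so after t trips out (and t−1 returns) at most 2t − (t−1) of the 8 are across; that first reaches 8 at t = 7, so at least 13 crossings are needed.
The plan below uses exactly 13 crossings, so it is optimal:
1. 2 raiders → the far shore.  (the near shore: 5S 1R; the far shore: 0S 2R)
2. 1 raider ← the near shore.  (the near shore: 5S 2R; the far shore: 0S 1R)
3. 2 raiders → the far shore.  (the near shore: 5S 0R; the far shore: 0S 3R)
4. 1 raider ← the near shore.  (the near shore: 5S 1R; the far shore: 0S 2R)
5. 2 settlers → the far shore.  (the near shore: 3S 1R; the far shore: 2S 2R)
6. 1 raider ← the near shore.  (the near shore: 3S 2R; the far shore: 2S 1R)
7. 1 settler and 1 raider → the far shore.  (the near shore: 2S 1R; the far shore: 3S 2R)
8. 1 raider ← the near shore.  (the near shore: 2S 2R; the far shore: 3S 1R)
9. 2 raiders → the far shore.  (the near shore: 2S 0R; the far shore: 3S 3R)
10. 1 raider ← the near shore.  (the near shore: 2S 1R; the far shore: 3S 2R)
11. 1 settler and 1 raider → the far shore.  (the near shore: 1S 0R; the far shore: 4S 3R)
12. 1 raider ← the near shore.  (the near shore: 1S 1R; the far shore: 4S 2R)
13. 1 settler and 1 raider → the far shore.  (the near shore: 0S 0R; the far shore: 5S 3R)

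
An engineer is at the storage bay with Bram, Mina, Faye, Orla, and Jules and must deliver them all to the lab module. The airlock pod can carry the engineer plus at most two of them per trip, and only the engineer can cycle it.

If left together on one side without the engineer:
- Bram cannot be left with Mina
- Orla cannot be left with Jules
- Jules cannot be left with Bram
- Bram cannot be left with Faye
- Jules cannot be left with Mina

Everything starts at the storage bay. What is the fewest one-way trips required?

7

Counting alone: the engineer can take at most 2 across per trip to the lab module, so moving all 5 needs at least 3 loaded trips out, with a return between consecutive ones — at least 5 crossings.
The safety rule pushes this higher. Following every safe sequence of crossings, the most of the 5 that can be at the lab module as the airlock pod arrives there on crossing 5 is 4 — never all 5.
So no plan with fewer than 7 crossings exists, and this one achieves 7:
1. Engineer goes to the lab module with Bram and Jules.
2. Engineer goes back to the storage bay with Bram.
3. Engineer goes to the lab module with Bram and Faye.
4. Engineer goes back to the storage bay with Bram.
5. Engineer goes to the lab module with Mina and Orla.
6. Engineer goes back to the storage bay with Jules.
7. Engineer goes to the lab module with Bram and Jules.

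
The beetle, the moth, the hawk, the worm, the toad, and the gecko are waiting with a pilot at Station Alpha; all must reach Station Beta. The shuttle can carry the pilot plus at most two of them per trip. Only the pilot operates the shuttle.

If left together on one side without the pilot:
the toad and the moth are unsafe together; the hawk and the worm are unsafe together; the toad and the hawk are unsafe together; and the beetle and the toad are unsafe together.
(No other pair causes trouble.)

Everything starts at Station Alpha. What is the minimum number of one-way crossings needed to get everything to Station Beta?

7

Counting alone: the pilot can take at most 2 across per trip to Station Beta, so moving all 6 needs at least 3 loaded trips out, with a return between consecutive ones — at least 5 crossings.
The safety rule pushes this higher. Following every safe sequence of crossings, the most of the 6 that can be at Station Beta as the shuttle arrives there on crossing 5 is 5 — never all 6.
So no plan with fewer than 7 crossings exists, and this one achieves 7:
1. Pilot goes to Station Beta with the hawk and the toad.  [Station Alpha: the beetle, the gecko, the moth, the worm | Station Beta: the hawk, the toad]
2. Pilot goes back to Station Alpha with the hawk.  [Station Alpha: the beetle, the gecko, the hawk, the moth, the worm | Station Beta: the toad]
3. Pilot goes to Station Beta with the beetle and the hawk.  [Station Alpha: the gecko, the moth, the worm | Station Beta: the beetle, the hawk, the toad]
4. Pilot goes back to Station Alpha with the toad.  [Station Alpha: the gecko, the moth, the toad, the worm | Station Beta: the beetle, the hawk]
5. Pilot goes to Station Beta with the gecko and the moth.  [Station Alpha: the toad, the worm | Station Beta: the beetle, the gecko, the hawk, the moth]
6. Pilot goes back to Station Alpha alone.  [Station Alpha: the toad, the worm | Station Beta: the beetle, the gecko, the hawk, the moth]
7. Pilot goes to Station Beta with the toad and the worm.  [Station Alpha: — | Station Beta: the beetle, the gecko, the hawk, the moth, the toad, the worm]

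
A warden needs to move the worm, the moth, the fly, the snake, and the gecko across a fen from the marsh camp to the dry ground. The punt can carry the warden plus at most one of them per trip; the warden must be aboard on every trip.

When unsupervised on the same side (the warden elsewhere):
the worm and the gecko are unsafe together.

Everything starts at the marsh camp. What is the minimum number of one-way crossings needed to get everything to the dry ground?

Counting alone: the warden can take at most 1 across per trip to the dry ground, so moving all 5 needs at least 5 loaded trips out, with a return between consecutive ones — at least 9 crossings.
The plan below uses exactly 9 crossings, so it is optimal:
1. Warden goes to the dry ground with the worm.  [the marsh camp: the fly, the gecko, the moth, the snake | the dry ground: the worm]
2. Warden goes back to the marsh camp alone.  [the marsh camp: the fly, the gecko, the moth, the snake | the dry ground: the worm]
3. Warden goes to the dry ground with the moth.  [the marsh camp: the fly, the gecko, the snake | the dry ground: the moth, the worm]
4. Warden goes back to the marsh camp alone.  [the marsh camp: the fly, the gecko, the snake | the dry ground: the moth, the worm]
5. Warden goes to the dry ground with the fly.  [the marsh camp: the gecko, the snake | the dry ground: the fly, the moth, the worm]
6. Warden goes back to the marsh camp alone.  [the marsh camp: the gecko, the snake | the dry ground: the fly, the moth, the worm]
7. Warden goes to the dry ground with the snake.  [the marsh camp: the gecko | the dry ground: the fly, the moth, the snake, the worm]
8. Warden goes back to the marsh camp alone.  [the marsh camp: the gecko | the dry ground: the fly, the moth, the snake, the worm]
9. Warden goes to the dry ground with the gecko.  [the marsh camp: — | the dry ground: the fly, the gecko, the moth, the snake, the worm]

9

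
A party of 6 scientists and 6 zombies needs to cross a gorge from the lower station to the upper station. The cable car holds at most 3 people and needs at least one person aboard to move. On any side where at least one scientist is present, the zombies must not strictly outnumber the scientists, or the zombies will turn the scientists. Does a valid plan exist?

Following every safe sequence of crossings from the start, the most of the 12 that can be at the upper station as the cable car arrives there on crossings 1, 3, 5 is 3, 5, 6 respectively; the best ever achieved is 6 of 12.
From crossing 7 on, no configuration arises that was not already reachable earlier: only 17 distinct safe configurations (who is on which side, and where the cable car is) can ever be reached, none of them has everyone across, and every continuation just revisits them. They are: 0 scientists + 0 zombies across (cable car back at the start); 0 scientists + 1 zombie across (cable car there); 0 scientists + 1 zombie across (cable car back at the start); 0 scientists + 2 zombies across (cable car there); 0 scientists + 2 zombies across (cable car back at the start); 0 scientists + 3 zombies across (cable car there); 0 scientists + 3 zombies across (cable car back at the start); 0 scientists + 4 zombies across (cable car there); 0 scientists + 4 zombies across (cable car back at the start); 0 scientists + 5 zombies across (cable car there); 0 scientists + 5 zombies across (cable car back at the start); 0 scientists + 6 zombies across (cable car there); 1 scientist + 1 zombie across (cable car there); 1 scientist + 1 zombie across (cable car back at the start); 2 scientists + 2 zombies across (cable car there); 2 scientists + 2 zombies across (cable car back at the start); 3 scientists + 3 zombies across (cable car there). So no valid plan exists.

No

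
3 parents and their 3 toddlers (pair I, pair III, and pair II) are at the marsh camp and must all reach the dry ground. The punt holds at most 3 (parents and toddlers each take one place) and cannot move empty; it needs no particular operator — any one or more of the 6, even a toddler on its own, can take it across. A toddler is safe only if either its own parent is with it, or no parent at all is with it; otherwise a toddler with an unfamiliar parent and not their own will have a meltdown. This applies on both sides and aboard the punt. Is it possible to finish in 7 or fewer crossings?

Yes — this plan uses 5 crossings (≤ 7):
1. parent I and toddler I cross → the dry ground.
2. parent I crosses ← the marsh camp.
3. parent I, parent II, and parent III cross → the dry ground.
4. toddler I crosses ← the marsh camp.
5. toddler I, toddler II, and toddler III cross → the dry ground.

Yes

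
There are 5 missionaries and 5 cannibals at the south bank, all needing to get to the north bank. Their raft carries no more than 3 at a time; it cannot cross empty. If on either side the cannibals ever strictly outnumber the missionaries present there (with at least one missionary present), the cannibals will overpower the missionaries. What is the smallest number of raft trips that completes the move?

11

Counting alone: each trip to the north bank takes at most 3 across and each return brings at least 1 back, so after t trips out (and t−1 returns) at most 3t − (t−1) of the 10 are across; that first reaches 10 at t = 5, so at least 9 crossings are needed.
The safety rule pushes this higher. Following every safe sequence of crossings, the most of the 10 that can be at the north bank as the raft arrives there on crossing 9 is 9 — never all 10.
So no plan with fewer than 11 crossings exists, and this one achieves 11:
1. 2 cannibals → the north bank.  (the south bank: 5M 3C; the north bank: 0M 2C)
2. 1 cannibal ← the south bank.  (the south bank: 5M 4C; the north bank: 0M 1C)
3. 3 cannibals → the north bank.  (the south bank: 5M 1C; the north bank: 0M 4C)
4. 1 cannibal ← the south bank.  (the south bank: 5M 2C; the north bank: 0M 3C)
5. 3 missionaries → the north bank.  (the south bank: 2M 2C; the north bank: 3M 3C)
6. 1 missionary and 1 cannibal ← the south bank.  (the south bank: 3M 3C; the north bank: 2M 2C)
7. 3 missionaries → the north bank.  (the south bank: 0M 3C; the north bank: 5M 2C)
8. 1 cannibal ← the south bank.  (the south bank: 0M 4C; the north bank: 5M 1C)
9. 2 cannibals → the north bank.  (the south bank: 0M 2C; the north bank: 5M 3C)
10. 1 cannibal ← the south bank.  (the south bank: 0M 3C; the north bank: 5M 2C)
11. 3 cannibals → the north bank.  (the south bank: 0M 0C; the north bank: 5M 5C)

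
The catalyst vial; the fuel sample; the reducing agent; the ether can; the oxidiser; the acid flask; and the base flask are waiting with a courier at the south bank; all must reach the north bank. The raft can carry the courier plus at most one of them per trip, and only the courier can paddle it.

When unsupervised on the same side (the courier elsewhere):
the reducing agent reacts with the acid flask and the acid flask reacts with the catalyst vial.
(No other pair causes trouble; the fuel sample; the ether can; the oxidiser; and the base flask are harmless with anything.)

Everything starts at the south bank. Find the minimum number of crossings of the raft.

15

Counting alone: the courier can take at most 1 across per trip to the north bank, so moving all 7 needs at least 7 loaded trips out, with a return between consecutive ones — at least 13 crossings.
The safety rule pushes this higher. Following every safe sequence of crossings, the most of the 7 that can be at the north bank as the raft arrives there on crossing 13 is 6 — never all 7.
So no plan with fewer than 15 crossings exists, and this one achieves 15:
1. Courier goes to the north bank with the acid flask.  [the south bank: the base flask, the catalyst vial, the ether can, the fuel sample, the oxidiser, the reducing agent | the north bank: the acid flask]
2. Courier goes back to the south bank alone.  [the south bank: the base flask, the catalyst vial, the ether can, the fuel sample, the oxidiser, the reducing agent | the north bank: the acid flask]
3. Courier goes to the north bank with the catalyst vial.  [the south bank: the base flask, the ether can, the fuel sample, the oxidiser, the reducing agent | the north bank: the acid flask, the catalyst vial]
4. Courier goes back to the south bank with the acid flask.  [the south bank: the acid flask, the base flask, the ether can, the fuel sample, the oxidiser, the reducing agent | the north bank: the catalyst vial]
5. Courier goes to the north bank with the reducing agent.  [the south bank: the acid flask, the base flask, the ether can, the fuel sample, the oxidiser | the north bank: the catalyst vial, the reducing agent]
6. Courier goes back to the south bank alone.  [the south bank: the acid flask, the base flask, the ether can, the fuel sample, the oxidiser | the north bank: the catalyst vial, the reducing agent]
7. Courier goes to the north bank with the fuel sample.  [the south bank: the acid flask, the base flask, the ether can, the oxidiser | the north bank: the catalyst vial, the fuel sample, the reducing agent]
8. Courier goes back to the south bank alone.  [the south bank: the acid flask, the base flask, the ether can, the oxidiser | the north bank: the catalyst vial, the fuel sample, the reducing agent]
9. Courier goes to the north bank with the ether can.  [the south bank: the acid flask, the base flask, the oxidiser | the north bank: the catalyst vial, the ether can, the fuel sample, the reducing agent]
10. Courier goes back to the south bank alone.  [the south bank: the acid flask, the base flask, the oxidiser | the north bank: the catalyst vial, the ether can, the fuel sample, the reducing agent]
11. Courier goes to the north bank with the oxidiser.  [the south bank: the acid flask, the base flask | the north bank: the catalyst vial, the ether can, the fuel sample, the oxidiser, the reducing agent]
12. Courier goes back to the south bank alone.  [the south bank: the acid flask, the base flask | the north bank: the catalyst vial, the ether can, the fuel sample, the oxidiser, the reducing agent]
13. Courier goes to the north bank with the base flask.  [the south bank: the acid flask | the north bank: the base flask, the catalyst vial, the ether can, the fuel sample, the oxidiser, the reducing agent]
14. Courier goes back to the south bank alone.  [the south bank: the acid flask | the north bank: the base flask, the catalyst vial, the ether can, the fuel sample, the oxidiser, the reducing agent]
15. Courier goes to the north bank with the acid flask.  [the south bank: — | the north bank: the acid flask, the base flask, the catalyst vial, the ether can, the fuel sample, the oxidiser, the reducing agent]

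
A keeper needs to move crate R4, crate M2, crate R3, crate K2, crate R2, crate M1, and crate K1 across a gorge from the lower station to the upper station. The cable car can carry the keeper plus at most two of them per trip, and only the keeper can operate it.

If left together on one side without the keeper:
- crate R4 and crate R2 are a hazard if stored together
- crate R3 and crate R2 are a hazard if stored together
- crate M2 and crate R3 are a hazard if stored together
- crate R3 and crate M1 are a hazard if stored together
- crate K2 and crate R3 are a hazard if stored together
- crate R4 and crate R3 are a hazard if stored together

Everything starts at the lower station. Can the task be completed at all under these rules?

1. Keeper goes to the upper station with crate R3 and crate R4.  [the lower station: crate K1, crate K2, crate M1, crate M2, crate R2 | the upper station: crate R3, crate R4]
2. Keeper goes back to the lower station with crate R4.  [the lower station: crate K1, crate K2, crate M1, crate M2, crate R2, crate R4 | the upper station: crate R3]
3. Keeper goes to the upper station with crate M2 and crate R4.  [the lower station: crate K1, crate K2, crate M1, crate R2 | the upper station: crate M2, crate R3, crate R4]
4. Keeper goes back to the lower station with crate R3.  [the lower station: crate K1, crate K2, crate M1, crate R2, crate R3 | the upper station: crate M2, crate R4]
5. Keeper goes to the upper station with crate K2 and crate R3.  [the lower station: crate K1, crate M1, crate R2 | the upper station: crate K2, crate M2, crate R3, crate R4]
6. Keeper goes back to the lower station with crate R3.  [the lower station: crate K1, crate M1, crate R2, crate R3 | the upper station: crate K2, crate M2, crate R4]
7. Keeper goes to the upper station with crate M1 and crate R3.  [the lower station: crate K1, crate R2 | the upper station: crate K2, crate M1, crate M2, crate R3, crate R4]
8. Keeper goes back to the lower station with crate R3.  [the lower station: crate K1, crate R2, crate R3 | the upper station: crate K2, crate M1, crate M2, crate R4]
9. Keeper goes to the upper station with crate K1 and crate R3.  [the lower station: crate R2 | the upper station: crate K1, crate K2, crate M1, crate M2, crate R3, crate R4]
10. Keeper goes back to the lower station with crate R3.  [the lower station: crate R2, crate R3 | the upper station: crate K1, crate K2, crate M1, crate M2, crate R4]
11. Keeper goes to the upper station with crate R2 and crate R3.  [the lower station: — | the upper station: crate K1, crate K2, crate M1, crate M2, crate R2, crate R3, crate R4]

Yes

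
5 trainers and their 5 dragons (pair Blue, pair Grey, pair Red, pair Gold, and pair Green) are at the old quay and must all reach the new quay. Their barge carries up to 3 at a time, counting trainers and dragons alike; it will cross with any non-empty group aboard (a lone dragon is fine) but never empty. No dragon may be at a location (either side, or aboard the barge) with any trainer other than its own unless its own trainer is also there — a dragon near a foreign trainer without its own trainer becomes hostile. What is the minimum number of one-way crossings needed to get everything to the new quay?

Counting alone: each trip to the new quay takes at most 3 across and each return brings at least 1 back, so after t trips out (and t−1 returns) at most 3t − (t−1) of the 10 are across; that first reaches 10 at t = 5, so at least 9 crossings are needed.
The safety rule pushes this higher. Following every safe sequence of crossings, the most of the 10 that can be at the new quay as the barge arrives there on crossing 9 is 9 — never all 10.
So no plan with fewer than 11 crossings exists, and this one achieves 11:
1. dragon Blue and trainer Blue cross → the new quay.
2. trainer Blue crosses ← the old quay.
3. dragon Gold, dragon Grey, and dragon Red cross → the new quay.
4. dragon Blue crosses ← the old quay.
5. trainer Gold, trainer Grey, and trainer Red cross → the new quay.
6. dragon Grey and trainer Grey cross ← the old quay.
7. trainer Blue, trainer Green, and trainer Grey cross → the new quay.
8. dragon Red crosses ← the old quay.
9. dragon Blue and dragon Grey cross → the new quay.
10. dragon Blue crosses ← the old quay.
11. dragon Blue, dragon Green, and dragon Red cross → the new quay.

11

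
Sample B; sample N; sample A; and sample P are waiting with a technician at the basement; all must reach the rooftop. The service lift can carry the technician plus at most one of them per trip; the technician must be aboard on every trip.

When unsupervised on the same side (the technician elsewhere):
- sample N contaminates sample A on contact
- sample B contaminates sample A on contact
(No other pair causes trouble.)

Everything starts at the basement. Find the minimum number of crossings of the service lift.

Counting alone: the technician can take at most 1 across per trip to the rooftop, so moving all 4 needs at least 4 loaded trips out, with a return between consecutive ones — at least 7 crossings.
The safety rule pushes this higher. Following every safe sequence of crossings, the most of the 4 that can be at the rooftop as the service lift arrives there on crossing 7 is 3 — never all 4.
So no plan with fewer than 9 crossings exists, and this one achieves 9:
1. Technician goes to the rooftop with sample A.  [the basement: sample B, sample N, sample P | the rooftop: sample A]
2. Technician goes back to the basement alone.  [the basement: sample B, sample N, sample P | the rooftop: sample A]
3. Technician goes to the rooftop with sample B.  [the basement: sample N, sample P | the rooftop: sample A, sample B]
4. Technician goes back to the basement with sample A.  [the basement: sample A, sample N, sample P | the rooftop: sample B]
5. Technician goes to the rooftop with sample N.  [the basement: sample A, sample P | the rooftop: sample B, sample N]
6. Technician goes back to the basement alone.  [the basement: sample A, sample P | the rooftop: sample B, sample N]
7. Technician goes to the rooftop with sample P.  [the basement: sample A | the rooftop: sample B, sample N, sample P]
8. Technician goes back to the basement alone.  [the basement: sample A | the rooftop: sample B, sample N, sample P]
9. Technician goes to the rooftop with sample A.  [the basement: — | the rooftop: sample A, sample B, sample N, sample P]

9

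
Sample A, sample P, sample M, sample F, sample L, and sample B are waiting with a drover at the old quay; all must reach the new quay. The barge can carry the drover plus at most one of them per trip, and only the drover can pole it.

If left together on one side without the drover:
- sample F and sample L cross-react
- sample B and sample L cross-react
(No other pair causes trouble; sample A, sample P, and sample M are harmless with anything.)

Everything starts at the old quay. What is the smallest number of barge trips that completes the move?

13

Counting alone: the drover can take at most 1 across per trip to the new quay, so moving all 6 needs at least 6 loaded trips out, with a return between consecutive ones — at least 11 crossings.
The safety rule pushes this higher. Following every safe sequence of crossings, the most of the 6 that can be at the new quay as the barge arrives there on crossing 11 is 5 — never all 6.
So no plan with fewer than 13 crossings exists, and this one achieves 13:
1. Drover goes to the new quay with sample L.
2. Drover goes back to the old quay alone.
3. Drover goes to the new quay with sample A.
4. Drover goes back to the old quay alone.
5. Drover goes to the new quay with sample P.
6. Drover goes back to the old quay alone.
7. Drover goes to the new quay with sample M.
8. Drover goes back to the old quay alone.
9. Drover goes to the new quay with sample F.
10. Drover goes back to the old quay with sample L.
11. Drover goes to the new quay with sample B.
12. Drover goes back to the old quay alone.
13. Drover goes to the new quay with sample L.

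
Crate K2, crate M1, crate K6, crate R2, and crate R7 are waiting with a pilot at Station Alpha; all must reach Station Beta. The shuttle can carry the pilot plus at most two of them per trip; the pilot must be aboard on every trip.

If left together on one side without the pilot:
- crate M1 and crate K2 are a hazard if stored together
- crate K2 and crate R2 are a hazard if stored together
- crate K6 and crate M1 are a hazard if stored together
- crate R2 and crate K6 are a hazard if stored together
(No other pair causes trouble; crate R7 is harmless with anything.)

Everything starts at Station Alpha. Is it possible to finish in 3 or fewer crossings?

No

Counting alone: the pilot can take at most 2 across per trip to Station Beta, so moving all 5 needs at least 3 loaded trips out, with a return between consecutive ones — at least 5 crossings.
Since 3 < 5, 3 crossings cannot be enough. (The shortest complete plan in fact takes 5:)
1. Pilot goes to Station Beta with crate K2 and crate K6.  [Station Alpha: crate M1, crate R2, crate R7 | Station Beta: crate K2, crate K6]
2. Pilot goes back to Station Alpha alone.  [Station Alpha: crate M1, crate R2, crate R7 | Station Beta: crate K2, crate K6]
3. Pilot goes to Station Beta with crate R7.  [Station Alpha: crate M1, crate R2 | Station Beta: crate K2, crate K6, crate R7]
4. Pilot goes back to Station Alpha alone.  [Station Alpha: crate M1, crate R2 | Station Beta: crate K2, crate K6, crate R7]
5. Pilot goes to Station Beta with crate M1 and crate R2.  [Station Alpha: — | Station Beta: crate K2, crate K6, crate M1, crate R2, crate R7]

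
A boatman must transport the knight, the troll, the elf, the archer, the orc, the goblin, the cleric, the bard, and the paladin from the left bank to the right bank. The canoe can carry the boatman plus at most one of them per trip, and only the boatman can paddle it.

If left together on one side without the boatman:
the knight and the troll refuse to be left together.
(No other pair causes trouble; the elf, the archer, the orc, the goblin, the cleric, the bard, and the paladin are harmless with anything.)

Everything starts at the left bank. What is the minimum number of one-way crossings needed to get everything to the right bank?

17

Counting alone: the boatman can take at most 1 across per trip to the right bank, so moving all 9 needs at least 9 loaded trips out, with a return between consecutive ones — at least 17 crossings.
The plan below uses exactly 17 crossings, so it is optimal:
1. Boatman goes to the right bank with the knight.  [the left bank: the archer, the bard, the cleric, the elf, the goblin, the orc, the paladin, the troll | the right bank: the knight]
2. Boatman goes back to the left bank alone.  [the left bank: the archer, the bard, the cleric, the elf, the goblin, the orc, the paladin, the troll | the right bank: the knight]
3. Boatman goes to the right bank with the elf.  [the left bank: the archer, the bard, the cleric, the goblin, the orc, the paladin, the troll | the right bank: the elf, the knight]
4. Boatman goes back to the left bank alone.  [the left bank: the archer, the bard, the cleric, the goblin, the orc, the paladin, the troll | the right bank: the elf, the knight]
5. Boatman goes to the right bank with the archer.  [the left bank: the bard, the cleric, the goblin, the orc, the paladin, the troll | the right bank: the archer, the elf, the knight]
6. Boatman goes back to the left bank alone.  [the left bank: the bard, the cleric, the goblin, the orc, the paladin, the troll | the right bank: the archer, the elf, the knight]
7. Boatman goes to the right bank with the orc.  [the left bank: the bard, the cleric, the goblin, the paladin, the troll | the right bank: the archer, the elf, the knight, the orc]
8. Boatman goes back to the left bank alone.  [the left bank: the bard, the cleric, the goblin, the paladin, the troll | the right bank: the archer, the elf, the knight, the orc]
9. Boatman goes to the right bank with the goblin.  [the left bank: the bard, the cleric, the paladin, the troll | the right bank: the archer, the elf, the goblin, the knight, the orc]
10. Boatman goes back to the left bank alone.  [the left bank: the bard, the cleric, the paladin, the troll | the right bank: the archer, the elf, the goblin, the knight, the orc]
11. Boatman goes to the right bank with the cleric.  [the left bank: the bard, the paladin, the troll | the right bank: the archer, the cleric, the elf, the goblin, the knight, the orc]
12. Boatman goes back to the left bank alone.  [the left bank: the bard, the paladin, the troll | the right bank: the archer, the cleric, the elf, the goblin, the knight, the orc]
13. Boatman goes to the right bank with the bard.  [the left bank: the paladin, the troll | the right bank: the archer, the bard, the cleric, the elf, the goblin, the knight, the orc]
14. Boatman goes back to the left bank alone.  [the left bank: the paladin, the troll | the right bank: the archer, the bard, the cleric, the elf, the goblin, the knight, the orc]
15. Boatman goes to the right bank with the paladin.  [the left bank: the troll | the right bank: the archer, the bard, the cleric, the elf, the goblin, the knight, the orc, the paladin]
16. Boatman goes back to the left bank alone.  [the left bank: the troll | the right bank: the archer, the bard, the cleric, the elf, the goblin, the knight, the orc, the paladin]
17. Boatman goes to the right bank with the troll.  [the left bank: — | the right bank: the archer, the bard, the cleric, the elf, the goblin, the knight, the orc, the paladin, the troll]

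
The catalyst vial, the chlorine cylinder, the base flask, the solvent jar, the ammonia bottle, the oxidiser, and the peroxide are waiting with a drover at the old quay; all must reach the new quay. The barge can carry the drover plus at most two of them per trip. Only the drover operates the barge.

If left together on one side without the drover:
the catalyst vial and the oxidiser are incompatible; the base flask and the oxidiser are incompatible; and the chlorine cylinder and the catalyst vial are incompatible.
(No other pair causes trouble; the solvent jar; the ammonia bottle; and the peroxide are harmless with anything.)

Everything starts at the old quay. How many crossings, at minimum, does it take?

Counting alone: the drover can take at most 2 across per trip to the new quay, so moving all 7 needs at least 4 loaded trips out, with a return between consecutive ones — at least 7 crossings.
The plan below uses exactly 7 crossings, so it is optimal:
1. Drover goes to the new quay with the base flask and the catalyst vial.
2. Drover goes back to the old quay alone.
3. Drover goes to the new quay with the solvent jar.
4. Drover goes back to the old quay alone.
5. Drover goes to the new quay with the ammonia bottle and the peroxide.
6. Drover goes back to the old quay alone.
7. Drover goes to the new quay with the chlorine cylinder and the oxidiser.

7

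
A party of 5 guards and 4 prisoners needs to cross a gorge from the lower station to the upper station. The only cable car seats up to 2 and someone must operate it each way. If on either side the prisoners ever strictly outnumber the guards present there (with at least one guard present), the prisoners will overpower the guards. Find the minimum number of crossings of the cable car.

15

Counting alone: each trip to the upper station takes at most 2 across and each return brings at least 1 back, so after t trips out (and t−1 returns) at most 2t − (t−1) of the 9 are across; that first reaches 9 at t = 8, so at least 15 crossings are needed.
The plan below uses exactly 15 crossings, so it is optimal:
1. 2 prisoners → the upper station.  (the lower station: 5G 2P; the upper station: 0G 2P)
2. 1 prisoner ← the lower station.  (the lower station: 5G 3P; the upper station: 0G 1P)
3. 2 prisoners → the upper station.  (the lower station: 5G 1P; the upper station: 0G 3P)
4. 1 prisoner ← the lower station.  (the lower station: 5G 2P; the upper station: 0G 2P)
5. 2 guards → the upper station.  (the lower station: 3G 2P; the upper station: 2G 2P)
6. 1 prisoner ← the lower station.  (the lower station: 3G 3P; the upper station: 2G 1P)
7. 1 guard and 1 prisoner → the upper station.  (the lower station: 2G 2P; the upper station: 3G 2P)
8. 1 guard ← the lower station.  (the lower station: 3G 2P; the upper station: 2G 2P)
9. 1 guard and 1 prisoner → the upper station.  (the lower station: 2G 1P; the upper station: 3G 3P)
10. 1 prisoner ← the lower station.  (the lower station: 2G 2P; the upper station: 3G 2P)
11. 1 guard and 1 prisoner → the upper station.  (the lower station: 1G 1P; the upper station: 4G 3P)
12. 1 guard ← the lower station.  (the lower station: 2G 1P; the upper station: 3G 3P)
13. 1 guard and 1 prisoner → the upper station.  (the lower station: 1G 0P; the upper station: 4G 4P)
14. 1 prisoner ← the lower station.  (the lower station: 1G 1P; the upper station: 4G 3P)
15. 1 guard and 1 prisoner → the upper station.  (the lower station: 0G 0P; the upper station: 5G 4P)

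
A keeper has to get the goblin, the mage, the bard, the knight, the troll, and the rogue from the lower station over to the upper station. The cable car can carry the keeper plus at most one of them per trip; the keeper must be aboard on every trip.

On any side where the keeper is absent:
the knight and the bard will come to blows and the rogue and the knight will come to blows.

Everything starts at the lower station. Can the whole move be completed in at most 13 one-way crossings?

Yes

Yes — this plan uses 13 crossings (≤ 13):
1. Keeper goes to the upper station with the knight.
2. Keeper goes back to the lower station alone.
3. Keeper goes to the upper station with the goblin.
4. Keeper goes back to the lower station alone.
5. Keeper goes to the upper station with the mage.
6. Keeper goes back to the lower station alone.
7. Keeper goes to the upper station with the bard.
8. Keeper goes back to the lower station with the knight.
9. Keeper goes to the upper station with the rogue.
10. Keeper goes back to the lower station alone.
11. Keeper goes to the upper station with the troll.
12. Keeper goes back to the lower station alone.
13. Keeper goes to the upper station with the knight.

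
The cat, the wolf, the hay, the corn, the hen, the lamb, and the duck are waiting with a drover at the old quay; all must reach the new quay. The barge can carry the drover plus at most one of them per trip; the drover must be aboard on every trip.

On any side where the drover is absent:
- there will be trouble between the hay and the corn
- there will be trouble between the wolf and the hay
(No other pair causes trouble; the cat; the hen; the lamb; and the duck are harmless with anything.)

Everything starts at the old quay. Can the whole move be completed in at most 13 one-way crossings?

Counting alone: the drover can take at most 1 across per trip to the new quay, so moving all 7 needs at least 7 loaded trips out, with a return between consecutive ones — at least 13 crossings.
The safety rule pushes this higher. Following every safe sequence of crossings, the most of the 7 that can be at the new quay as the barge arrives there on crossing 13 is 6 — never all 7.
So the move cannot be finished within 13 crossings. (The shortest complete plan takes 15:)
1. Drover goes to the new quay with the hay.  [the old quay: the cat, the corn, the duck, the hen, the lamb, the wolf | the new quay: the hay]
2. Drover goes back to the old quay alone.  [the old quay: the cat, the corn, the duck, the hen, the lamb, the wolf | the new quay: the hay]
3. Drover goes to the new quay with the cat.  [the old quay: the corn, the duck, the hen, the lamb, the wolf | the new quay: the cat, the hay]
4. Drover goes back to the old quay alone.  [the old quay: the corn, the duck, the hen, the lamb, the wolf | the new quay: the cat, the hay]
5. Drover goes to the new quay with the wolf.  [the old quay: the corn, the duck, the hen, the lamb | the new quay: the cat, the hay, the wolf]
6. Drover goes back to the old quay with the hay.  [the old quay: the corn, the duck, the hay, the hen, the lamb | the new quay: the cat, the wolf]
7. Drover goes to the new quay with the corn.  [the old quay: the duck, the hay, the hen, the lamb | the new quay: the cat, the corn, the wolf]
8. Drover goes back to the old quay alone.  [the old quay: the duck, the hay, the hen, the lamb | the new quay: the cat, the corn, the wolf]
9. Drover goes to the new quay with the hen.  [the old quay: the duck, the hay, the lamb | the new quay: the cat, the corn, the hen, the wolf]
10. Drover goes back to the old quay alone.  [the old quay: the duck, the hay, the lamb | the new quay: the cat, the corn, the hen, the wolf]
11. Drover goes to the new quay with the lamb.  [the old quay: the duck, the hay | the new quay: the cat, the corn, the hen, the lamb, the wolf]
12. Drover goes back to the old quay alone.  [the old quay: the duck, the hay | the new quay: the cat, the corn, the hen, the lamb, the wolf]
13. Drover goes to the new quay with the duck.  [the old quay: the hay | the new quay: the cat, the corn, the duck, the hen, the lamb, the wolf]
14. Drover goes back to the old quay alone.  [the old quay: the hay | the new quay: the cat, the corn, the duck, the hen, the lamb, the wolf]
15. Drover goes to the new quay with the hay.  [the old quay: — | the new quay: the cat, the corn, the duck, the hay, the hen, the lamb, the wolf]

No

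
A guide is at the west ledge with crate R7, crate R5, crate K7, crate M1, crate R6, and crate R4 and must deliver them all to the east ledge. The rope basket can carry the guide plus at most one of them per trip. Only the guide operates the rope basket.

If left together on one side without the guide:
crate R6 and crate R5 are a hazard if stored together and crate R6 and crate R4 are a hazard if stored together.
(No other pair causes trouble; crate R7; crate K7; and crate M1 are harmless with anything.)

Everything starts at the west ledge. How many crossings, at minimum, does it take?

13

Counting alone: the guide can take at most 1 across per trip to the east ledge, so moving all 6 needs at least 6 loaded trips out, with a return between consecutive ones — at least 11 crossings.
The safety rule pushes this higher. Following every safe sequence of crossings, the most of the 6 that can be at the east ledge as the rope basket arrives there on crossing 11 is 5 — never all 6.
So no plan with fewer than 13 crossings exists, and this one achieves 13:
1. Guide goes to the east ledge with crate R6.  [the west ledge: crate K7, crate M1, crate R4, crate R5, crate R7 | the east ledge: crate R6]
2. Guide goes back to the west ledge alone.  [the west ledge: crate K7, crate M1, crate R4, crate R5, crate R7 | the east ledge: crate R6]
3. Guide goes to the east ledge with crate R7.  [the west ledge: crate K7, crate M1, crate R4, crate R5 | the east ledge: crate R6, crate R7]
4. Guide goes back to the west ledge alone.  [the west ledge: crate K7, crate M1, crate R4, crate R5 | the east ledge: crate R6, crate R7]
5. Guide goes to the east ledge with crate R5.  [the west ledge: crate K7, crate M1, crate R4 | the east ledge: crate R5, crate R6, crate R7]
6. Guide goes back to the west ledge with crate R6.  [the west ledge: crate K7, crate M1, crate R4, crate R6 | the east ledge: crate R5, crate R7]
7. Guide goes to the east ledge with crate R4.  [the west ledge: crate K7, crate M1, crate R6 | the east ledge: crate R4, crate R5, crate R7]
8. Guide goes back to the west ledge alone.  [the west ledge: crate K7, crate M1, crate R6 | the east ledge: crate R4, crate R5, crate R7]
9. Guide goes to the east ledge with crate K7.  [the west ledge: crate M1, crate R6 | the east ledge: crate K7, crate R4, crate R5, crate R7]
10. Guide goes back to the west ledge alone.  [the west ledge: crate M1, crate R6 | the east ledge: crate K7, crate R4, crate R5, crate R7]
11. Guide goes to the east ledge with crate M1.  [the west ledge: crate R6 | the east ledge: crate K7, crate M1, crate R4, crate R5, crate R7]
12. Guide goes back to the west ledge alone.  [the west ledge: crate R6 | the east ledge: crate K7, crate M1, crate R4, crate R5, crate R7]
13. Guide goes to the east ledge with crate R6.  [the west ledge: — | the east ledge: crate K7, crate M1, crate R4, crate R5, crate R6, crate R7]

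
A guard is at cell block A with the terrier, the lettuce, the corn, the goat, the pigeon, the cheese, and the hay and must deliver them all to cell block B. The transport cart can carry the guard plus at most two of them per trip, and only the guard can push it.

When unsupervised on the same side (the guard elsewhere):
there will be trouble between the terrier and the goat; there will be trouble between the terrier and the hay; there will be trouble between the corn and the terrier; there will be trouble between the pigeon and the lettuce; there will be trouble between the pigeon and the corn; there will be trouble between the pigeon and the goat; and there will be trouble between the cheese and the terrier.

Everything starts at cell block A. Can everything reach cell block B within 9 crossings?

Yes

Yes — this plan uses 9 crossings (≤ 9):
1. Guard goes to cell block B with the pigeon and the terrier.  [cell block A: the cheese, the corn, the goat, the hay, the lettuce | cell block B: the pigeon, the terrier]
2. Guard goes back to cell block A alone.  [cell block A: the cheese, the corn, the goat, the hay, the lettuce | cell block B: the pigeon, the terrier]
3. Guard goes to cell block B with the lettuce.  [cell block A: the cheese, the corn, the goat, the hay | cell block B: the lettuce, the pigeon, the terrier]
4. Guard goes back to cell block A with the pigeon.  [cell block A: the cheese, the corn, the goat, the hay, the pigeon | cell block B: the lettuce, the terrier]
5. Guard goes to cell block B with the corn and the goat.  [cell block A: the cheese, the hay, the pigeon | cell block B: the corn, the goat, the lettuce, the terrier]
6. Guard goes back to cell block A with the terrier.  [cell block A: the cheese, the hay, the pigeon, the terrier | cell block B: the corn, the goat, the lettuce]
7. Guard goes to cell block B with the cheese and the hay.  [cell block A: the pigeon, the terrier | cell block B: the cheese, the corn, the goat, the hay, the lettuce]
8. Guard goes back to cell block A alone.  [cell block A: the pigeon, the terrier | cell block B: the cheese, the corn, the goat, the hay, the lettuce]
9. Guard goes to cell block B with the pigeon and the terrier.  [cell block A: — | cell block B: the cheese, the corn, the goat, the hay, the lettuce, the pigeon, the terrier]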